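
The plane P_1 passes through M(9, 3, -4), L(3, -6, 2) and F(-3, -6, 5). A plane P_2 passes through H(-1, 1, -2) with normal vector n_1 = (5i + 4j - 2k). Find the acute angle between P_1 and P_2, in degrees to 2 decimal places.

76.45

ML = (-6, -9, 6), MF = (-12, -9, 9); a normal to P_1 is ML × MF = (-27, -18, -54).
Using M: P_1 has equation -27x - 18y - 54z = -81.
P_2: n_1·r = n_1·H gives 5x + 4y - 2z = 3.
cos θ = |n₁·n₂| / (|n₁||n₂|) = |-99| / (√3969 · √45).
θ = arccos(0.23425) ≈ 76.45°.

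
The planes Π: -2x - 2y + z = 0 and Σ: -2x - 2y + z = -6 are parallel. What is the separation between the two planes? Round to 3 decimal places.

Same normal n = (-2, -2, 1) with |n| = √9; distance = |0 − (-6)| / |n| = 6/√9 ≈ 2.000.

2.000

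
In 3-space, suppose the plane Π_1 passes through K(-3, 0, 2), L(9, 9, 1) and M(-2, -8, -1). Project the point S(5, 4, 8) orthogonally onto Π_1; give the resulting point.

KL = (12, 9, -1), KM = (1, -8, -3); a normal to Π_1 is KL × KM = (-35, 35, -105).
Using K: Π_1 has equation -35x + 35y - 105z = -105.
Foot = S − λn with λ = (n·S − d)/|n|² = (-875 − (-105))/13475 = -2/35.
Foot = (5, 4, 8) − (-2/35)·(-35, 35, -105) = (3, 6, 2).

(3, 6, 2)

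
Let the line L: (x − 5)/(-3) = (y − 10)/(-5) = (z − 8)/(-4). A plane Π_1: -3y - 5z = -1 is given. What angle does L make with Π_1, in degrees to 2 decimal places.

L has direction (-3, -5, -4) through (5, 10, 8).
sin θ = |n·v| / (|n||v|) = |35| / (√34 · √50) = 0.84887.
θ ≈ 58.09°.

58.09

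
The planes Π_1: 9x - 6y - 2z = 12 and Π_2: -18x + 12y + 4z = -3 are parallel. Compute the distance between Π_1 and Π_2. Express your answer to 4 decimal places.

0.9545

Rescale Π_2 by 1/(-2): 9x - 6y - 2z = 3/2. Then distance = |12 − (3/2)| / √121 ≈ 0.9545.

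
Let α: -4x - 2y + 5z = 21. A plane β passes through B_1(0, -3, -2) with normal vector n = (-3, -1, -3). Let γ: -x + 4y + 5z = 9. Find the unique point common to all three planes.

β: n·r = n·B_1 gives -3x - y - 3z = 9.
Solving the 3×3 linear system -4x - 2y + 5z = 21, -3x - y - 3z = 9, -x + 4y + 5z = 9 (e.g. by elimination or Cramer's rule, determinant = -129) gives (-4, 0, 1).

(-4, 0, 1)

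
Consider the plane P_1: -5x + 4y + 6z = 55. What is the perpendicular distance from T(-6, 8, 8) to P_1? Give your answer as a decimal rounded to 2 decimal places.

n·T − d = (-5)·(-6) + (4)·(8) + (6)·(8) − 55 = 55; |n| = √77.
Distance = |55| / √77 = 55/√77 ≈ 6.27.

6.27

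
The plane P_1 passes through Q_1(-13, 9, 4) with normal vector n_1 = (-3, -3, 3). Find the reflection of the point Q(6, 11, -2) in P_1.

(-12, -7, 16)

P_1: n_1·r = n_1·Q_1 gives -3x - 3y + 3z = 24.
λ = (n·Q − d)/|n|² = (-57 − 24)/27 = -3.
Reflection = Q − 2λn = (6, 11, -2) − (-6)·(-3, -3, 3) = (-12, -7, 16).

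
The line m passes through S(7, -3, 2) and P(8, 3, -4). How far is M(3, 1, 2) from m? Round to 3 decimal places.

A direction vector for m is P − S = (1, 6, -6).
Taking (7, -3, 2) on m with direction v = (1, 6, -6): w = M − (7, -3, 2) = (-4, 4, 0), and w × v = (-24, -24, -28).
Distance = |w × v| / |v| = √1936 / √73 ≈ 5.150.

5.150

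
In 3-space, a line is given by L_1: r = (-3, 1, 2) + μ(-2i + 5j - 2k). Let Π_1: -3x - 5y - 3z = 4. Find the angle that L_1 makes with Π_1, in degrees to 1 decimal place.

sin θ = |n·v| / (|n||v|) = |-13| / (√43 · √33) = 0.34511.
θ ≈ 20.2°.

20.2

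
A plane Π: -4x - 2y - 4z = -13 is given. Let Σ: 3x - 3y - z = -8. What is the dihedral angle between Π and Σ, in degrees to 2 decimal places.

85.61

cos θ = |n₁·n₂| / (|n₁||n₂|) = |-2| / (√36 · √19).
θ = arccos(0.07647) ≈ 85.61°.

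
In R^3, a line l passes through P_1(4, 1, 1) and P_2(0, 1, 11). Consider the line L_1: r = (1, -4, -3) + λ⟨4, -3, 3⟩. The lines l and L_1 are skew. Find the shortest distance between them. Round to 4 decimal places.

A direction vector for l is P_2 − P_1 = (-4, 0, 10).
Common perpendicular direction n = (-4, 0, 10) × (4, -3, 3) = (30, 52, 12).
With w = (1, -4, -3) − (4, 1, 1) = (-3, -5, -4), w · n = -398.
Distance = |w · n| / |n| = |-398| / √3748 ≈ 6.5010.

6.5010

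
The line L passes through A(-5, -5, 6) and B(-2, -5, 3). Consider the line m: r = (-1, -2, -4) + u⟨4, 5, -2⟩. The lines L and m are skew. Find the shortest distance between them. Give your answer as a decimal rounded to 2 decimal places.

A direction vector for L is B − A = (3, 0, -3).
Common perpendicular direction n = (3, 0, -3) × (4, 5, -2) = (15, -6, 15).
With w = (-1, -2, -4) − (-5, -5, 6) = (4, 3, -10), w · n = -108.
Distance = |w · n| / |n| = |-108| / √486 ≈ 4.90.

4.90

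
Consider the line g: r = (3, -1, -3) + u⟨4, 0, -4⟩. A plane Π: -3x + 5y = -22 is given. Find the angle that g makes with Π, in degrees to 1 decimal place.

sin θ = |n·v| / (|n||v|) = |-12| / (√34 · √32) = 0.36380.
θ ≈ 21.3°.

21.3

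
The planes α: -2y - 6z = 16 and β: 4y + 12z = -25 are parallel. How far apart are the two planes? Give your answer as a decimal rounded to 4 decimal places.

0.5534

Rescale β by 1/(-2): -2y - 6z = 25/2. Then distance = |16 − (25/2)| / √40 ≈ 0.5534.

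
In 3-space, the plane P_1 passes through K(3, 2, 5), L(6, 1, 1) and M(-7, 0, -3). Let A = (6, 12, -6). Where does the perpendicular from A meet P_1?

(6, 0, -3)

KL = (3, -1, -4), KM = (-10, -2, -8); a normal to P_1 is KL × KM = (0, 64, -16).
Using K: P_1 has equation 64y - 16z = 48.
Foot = A − λn with λ = (n·A − d)/|n|² = (864 − 48)/4352 = 3/16.
Foot = (6, 12, -6) − (3/16)·(0, 64, -16) = (6, 0, -3).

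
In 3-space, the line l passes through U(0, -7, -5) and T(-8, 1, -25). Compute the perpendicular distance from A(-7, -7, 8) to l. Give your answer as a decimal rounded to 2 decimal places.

A direction vector for l is T − U = (-8, 8, -20).
Taking (0, -7, -5) on l with direction v = (-8, 8, -20): w = A − (0, -7, -5) = (-7, 0, 13), and w × v = (-104, -244, -56).
Distance = |w × v| / |v| = √73488 / √528 ≈ 11.80.

11.80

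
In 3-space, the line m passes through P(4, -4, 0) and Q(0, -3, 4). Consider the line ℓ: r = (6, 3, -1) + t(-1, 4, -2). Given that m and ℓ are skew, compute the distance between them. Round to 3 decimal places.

3.989

A direction vector for m is Q − P = (-4, 1, 4).
Common perpendicular direction n = (-4, 1, 4) × (-1, 4, -2) = (-18, -12, -15).
With w = (6, 3, -1) − (4, -4, 0) = (2, 7, -1), w · n = -105.
Distance = |w · n| / |n| = |-105| / √693 ≈ 3.989.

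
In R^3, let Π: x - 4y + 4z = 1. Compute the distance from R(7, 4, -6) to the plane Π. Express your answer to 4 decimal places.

n·R − d = (1)·(7) + (-4)·(4) + (4)·(-6) − 1 = -34; |n| = √33.
Distance = |-34| / √33 = 34/√33 ≈ 5.9186.

5.9186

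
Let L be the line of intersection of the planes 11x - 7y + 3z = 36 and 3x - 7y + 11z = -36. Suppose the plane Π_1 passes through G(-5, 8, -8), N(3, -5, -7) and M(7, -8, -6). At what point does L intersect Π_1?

(1, -7, -8)

Direction of L: (11, -7, 3) × (3, -7, 11) = (-56, -112, -56).
A point on L: solving the two plane equations with x = -2 gives (-2, -13, -11).
GN = (8, -13, 1), GM = (12, -16, 2); a normal to Π_1 is GN × GM = (-10, -4, 28).
Using G: Π_1 has equation -10x - 4y + 28z = -206.
Substitute r = (-2, -13, -11) + t(-56, -112, -56) into the plane: -236 + (-560)t = -206, so t = -3/56.
Intersection: (-2, -13, -11) + (-3/56)·(-56, -112, -56) = (1, -7, -8).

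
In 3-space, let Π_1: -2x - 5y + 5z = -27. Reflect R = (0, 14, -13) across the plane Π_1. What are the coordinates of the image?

λ = (n·R − d)/|n|² = (-135 − (-27))/54 = -2.
Reflection = R − 2λn = (0, 14, -13) − (-4)·(-2, -5, 5) = (-8, -6, 7).

(-8, -6, 7)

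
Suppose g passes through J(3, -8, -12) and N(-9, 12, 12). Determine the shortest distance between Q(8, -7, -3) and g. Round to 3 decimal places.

8.907

A direction vector for g is N − J = (-12, 20, 24).
Taking (3, -8, -12) on g with direction v = (-12, 20, 24): w = Q − (3, -8, -12) = (5, 1, 9), and w × v = (-156, -228, 112).
Distance = |w × v| / |v| = √88864 / √1120 ≈ 8.907.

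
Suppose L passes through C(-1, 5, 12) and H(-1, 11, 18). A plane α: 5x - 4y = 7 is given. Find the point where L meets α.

A direction vector for L is H − C = (0, 6, 6).
Substitute r = (-1, 5, 12) + t(0, 6, 6) into the plane: -25 + (-24)t = 7, so t = -4/3.
Intersection: (-1, 5, 12) + (-4/3)·(0, 6, 6) = (-1, -3, 4).

(-1, -3, 4)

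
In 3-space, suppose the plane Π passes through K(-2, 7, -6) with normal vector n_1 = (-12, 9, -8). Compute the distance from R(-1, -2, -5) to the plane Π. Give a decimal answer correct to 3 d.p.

Π: n_1·r = n_1·K gives -12x + 9y - 8z = 135.
n·R − d = (-12)·(-1) + (9)·(-2) + (-8)·(-5) − 135 = -101; |n| = √289.
Distance = |-101| / √289 = 101/√289 ≈ 5.941.

5.941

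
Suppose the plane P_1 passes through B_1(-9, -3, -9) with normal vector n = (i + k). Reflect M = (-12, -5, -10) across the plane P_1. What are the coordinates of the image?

P_1: n·r = n·B_1 gives x + z = -18.
λ = (n·M − d)/|n|² = (-22 − (-18))/2 = -2.
Reflection = M − 2λn = (-12, -5, -10) − (-4)·(1, 0, 1) = (-8, -5, -6).

(-8, -5, -6)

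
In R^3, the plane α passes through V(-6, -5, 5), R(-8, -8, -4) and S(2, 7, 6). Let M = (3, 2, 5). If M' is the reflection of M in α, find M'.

(-3, 6, 5)

VR = (-2, -3, -9), VS = (8, 12, 1); a normal to α is VR × VS = (105, -70, 0).
Using V: α has equation 105x - 70y = -280.
λ = (n·M − d)/|n|² = (175 − (-280))/15925 = 1/35.
Reflection = M − 2λn = (3, 2, 5) − (2/35)·(105, -70, 0) = (-3, 6, 5).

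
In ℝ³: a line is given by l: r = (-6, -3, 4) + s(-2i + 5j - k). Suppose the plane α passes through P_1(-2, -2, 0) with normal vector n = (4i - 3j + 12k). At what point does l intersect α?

α: n·r = n·P_1 gives 4x - 3y + 12z = -2.
Substitute r = (-6, -3, 4) + t(-2, 5, -1) into the plane: 33 + (-35)t = -2, so t = 1.
Intersection: (-6, -3, 4) + 1·(-2, 5, -1) = (-8, 2, 3).

(-8, 2, 3)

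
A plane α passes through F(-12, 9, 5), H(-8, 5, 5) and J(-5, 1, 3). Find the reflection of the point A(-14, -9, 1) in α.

FH = (4, -4, 0), FJ = (7, -8, -2); a normal to α is FH × FJ = (8, 8, -4).
Using F: α has equation 8x + 8y - 4z = -44.
λ = (n·A − d)/|n|² = (-188 − (-44))/144 = -1.
Reflection = A − 2λn = (-14, -9, 1) − (-2)·(8, 8, -4) = (2, 7, -7).

(2, 7, -7)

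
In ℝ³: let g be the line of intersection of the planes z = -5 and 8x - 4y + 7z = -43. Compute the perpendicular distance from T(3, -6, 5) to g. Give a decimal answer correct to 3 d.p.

Direction of g: (0, 0, 1) × (8, -4, 7) = (4, 8, 0).
A point on g: solving the two plane equations with x = 1 gives (1, 4, -5).
Taking (1, 4, -5) on g with direction v = (4, 8, 0): w = T − (1, 4, -5) = (2, -10, 10), and w × v = (-80, 40, 56).
Distance = |w × v| / |v| = √11136 / √80 ≈ 11.798.

11.798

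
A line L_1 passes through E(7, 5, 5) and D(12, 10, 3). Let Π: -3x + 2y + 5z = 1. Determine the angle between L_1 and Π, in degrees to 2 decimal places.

19.34

A direction vector for L_1 is D − E = (5, 5, -2).
sin θ = |n·v| / (|n||v|) = |-15| / (√38 · √54) = 0.33113.
θ ≈ 19.34°.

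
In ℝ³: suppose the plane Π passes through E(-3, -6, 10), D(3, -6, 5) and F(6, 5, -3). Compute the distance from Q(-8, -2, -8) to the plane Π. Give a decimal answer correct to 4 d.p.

14.4623

ED = (6, 0, -5), EF = (9, 11, -13); a normal to Π is ED × EF = (55, 33, 66).
Using E: Π has equation 55x + 33y + 66z = 297.
n·Q − d = (55)·(-8) + (33)·(-2) + (66)·(-8) − 297 = -1331; |n| = √8470.
Distance = |-1331| / √8470 = 1331/√8470 ≈ 14.4623.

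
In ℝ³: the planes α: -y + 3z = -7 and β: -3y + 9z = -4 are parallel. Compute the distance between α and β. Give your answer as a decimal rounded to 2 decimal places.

1.79

Rescale β by 1/3: -y + 3z = -4/3. Then distance = |-7 − (-4/3)| / √10 ≈ 1.79.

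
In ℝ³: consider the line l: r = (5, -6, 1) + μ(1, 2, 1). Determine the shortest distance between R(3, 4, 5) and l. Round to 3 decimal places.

6.272

Taking (5, -6, 1) on l with direction v = (1, 2, 1): w = R − (5, -6, 1) = (-2, 10, 4), and w × v = (2, 6, -14).
Distance = |w × v| / |v| = √236 / √6 ≈ 6.272.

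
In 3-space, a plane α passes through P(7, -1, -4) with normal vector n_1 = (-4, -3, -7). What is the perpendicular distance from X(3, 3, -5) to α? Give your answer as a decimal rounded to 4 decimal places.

α: n_1·r = n_1·P gives -4x - 3y - 7z = 3.
n·X − d = (-4)·(3) + (-3)·(3) + (-7)·(-5) − 3 = 11; |n| = √74.
Distance = |11| / √74 = 11/√74 ≈ 1.2787.

1.2787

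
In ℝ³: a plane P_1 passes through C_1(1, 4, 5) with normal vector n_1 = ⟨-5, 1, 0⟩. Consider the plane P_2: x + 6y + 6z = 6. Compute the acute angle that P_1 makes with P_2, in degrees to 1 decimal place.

P_1: n_1·r = n_1·C_1 gives -5x + y = -1.
cos θ = |n₁·n₂| / (|n₁||n₂|) = |1| / (√26 · √73).
θ = arccos(0.02295) ≈ 88.7°.

88.7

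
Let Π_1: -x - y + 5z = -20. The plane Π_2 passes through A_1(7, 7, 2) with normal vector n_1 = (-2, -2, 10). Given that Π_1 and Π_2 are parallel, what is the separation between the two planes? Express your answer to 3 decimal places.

3.079

Π_2: n_1·r = n_1·A_1 gives -2x - 2y + 10z = -8.
Rescale Π_2 by 1/2: -x - y + 5z = -4. Then distance = |-20 − (-4)| / √27 ≈ 3.079.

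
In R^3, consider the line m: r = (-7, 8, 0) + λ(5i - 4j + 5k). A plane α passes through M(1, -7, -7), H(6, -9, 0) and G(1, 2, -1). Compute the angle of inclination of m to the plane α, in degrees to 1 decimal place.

2.3

MH = (5, -2, 7), MG = (0, 9, 6); a normal to α is MH × MG = (-75, -30, 45).
Using M: α has equation -75x - 30y + 45z = -180.
sin θ = |n·v| / (|n||v|) = |-30| / (√8550 · √66) = 0.03994.
θ ≈ 2.3°.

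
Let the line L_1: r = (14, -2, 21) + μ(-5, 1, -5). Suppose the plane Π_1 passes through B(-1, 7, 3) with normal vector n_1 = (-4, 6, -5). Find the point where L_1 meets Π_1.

(-6, 2, 1)

Π_1: n_1·r = n_1·B gives -4x + 6y - 5z = 31.
Substitute r = (14, -2, 21) + t(-5, 1, -5) into the plane: -173 + 51t = 31, so t = 4.
Intersection: (14, -2, 21) + 4·(-5, 1, -5) = (-6, 2, 1).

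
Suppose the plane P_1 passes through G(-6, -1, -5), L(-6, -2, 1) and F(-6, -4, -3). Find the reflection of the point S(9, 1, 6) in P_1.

(-21, 1, 6)

GL = (0, -1, 6), GF = (0, -3, 2); a normal to P_1 is GL × GF = (16, 0, 0).
Using G: P_1 has equation 16x = -96.
λ = (n·S − d)/|n|² = (144 − (-96))/256 = 15/16.
Reflection = S − 2λn = (9, 1, 6) − (15/8)·(16, 0, 0) = (-21, 1, 6).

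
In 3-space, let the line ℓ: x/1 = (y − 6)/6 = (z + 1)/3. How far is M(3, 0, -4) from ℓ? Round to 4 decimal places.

ℓ has direction (1, 6, 3) through (0, 6, -1).
Taking (0, 6, -1) on ℓ with direction v = (1, 6, 3): w = M − (0, 6, -1) = (3, -6, -3), and w × v = (0, -12, 24).
Distance = |w × v| / |v| = √720 / √46 ≈ 3.9563.

3.9563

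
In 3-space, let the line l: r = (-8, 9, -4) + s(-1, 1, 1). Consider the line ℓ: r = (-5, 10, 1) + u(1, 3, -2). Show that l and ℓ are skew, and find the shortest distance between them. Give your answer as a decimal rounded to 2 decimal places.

Common perpendicular direction n = (-1, 1, 1) × (1, 3, -2) = (-5, -1, -4).
With w = (-5, 10, 1) − (-8, 9, -4) = (3, 1, 5), w · n = -36.
Since n ≠ 0 the lines are not parallel, and w · n = -36 ≠ 0 so they do not intersect; hence they are skew.
Distance = |w · n| / |n| = |-36| / √42 ≈ 5.55.

5.55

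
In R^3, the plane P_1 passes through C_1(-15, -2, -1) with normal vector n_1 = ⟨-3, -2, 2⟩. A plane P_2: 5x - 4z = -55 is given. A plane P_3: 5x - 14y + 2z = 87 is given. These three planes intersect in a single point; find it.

(-7, -8, 5)

P_1: n_1·r = n_1·C_1 gives -3x - 2y + 2z = 47.
Solving the 3×3 linear system -3x - 2y + 2z = 47, 5x - 4z = -55, 5x - 14y + 2z = 87 (e.g. by elimination or Cramer's rule, determinant = 88) gives (-7, -8, 5).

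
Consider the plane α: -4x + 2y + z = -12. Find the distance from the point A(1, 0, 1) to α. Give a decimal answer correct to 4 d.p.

1.9640

n·A − d = (-4)·(1) + (2)·(0) + (1)·(1) − (-12) = 9; |n| = √21.
Distance = |9| / √21 = 9/√21 ≈ 1.9640.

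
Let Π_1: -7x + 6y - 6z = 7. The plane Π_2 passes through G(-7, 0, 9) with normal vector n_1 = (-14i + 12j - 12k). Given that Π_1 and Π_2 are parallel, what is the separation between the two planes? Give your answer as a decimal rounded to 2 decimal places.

1.09

Π_2: n_1·r = n_1·G gives -14x + 12y - 12z = -10.
Rescale Π_2 by 1/2: -7x + 6y - 6z = -5. Then distance = |7 − (-5)| / √121 ≈ 1.09.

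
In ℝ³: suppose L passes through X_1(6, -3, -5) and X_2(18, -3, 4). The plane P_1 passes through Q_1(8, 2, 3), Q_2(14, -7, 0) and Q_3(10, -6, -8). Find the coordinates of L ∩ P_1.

(10, -3, -2)

A direction vector for L is X_2 − X_1 = (12, 0, 9).
Q_1Q_2 = (6, -9, -3), Q_1Q_3 = (2, -8, -11); a normal to P_1 is Q_1Q_2 × Q_1Q_3 = (75, 60, -30).
Using Q_1: P_1 has equation 75x + 60y - 30z = 630.
Substitute r = (6, -3, -5) + t(12, 0, 9) into the plane: 420 + 630t = 630, so t = 1/3.
Intersection: (6, -3, -5) + (1/3)·(12, 0, 9) = (10, -3, -2).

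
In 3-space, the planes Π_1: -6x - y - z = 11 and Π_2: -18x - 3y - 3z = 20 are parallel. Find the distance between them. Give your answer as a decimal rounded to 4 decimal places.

Rescale Π_2 by 1/3: -6x - y - z = 20/3. Then distance = |11 − (20/3)| / √38 ≈ 0.7030.

0.7030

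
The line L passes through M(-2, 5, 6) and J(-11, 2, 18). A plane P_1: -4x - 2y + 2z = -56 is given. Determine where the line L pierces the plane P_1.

(7, 8, -6)

A direction vector for L is J − M = (-9, -3, 12).
Substitute r = (-2, 5, 6) + t(-9, -3, 12) into the plane: 10 + 66t = -56, so t = -1.
Intersection: (-2, 5, 6) + (-1)·(-9, -3, 12) = (7, 8, -6).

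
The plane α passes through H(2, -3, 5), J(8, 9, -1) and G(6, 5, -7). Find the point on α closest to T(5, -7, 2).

(1, -5, 2)

HJ = (6, 12, -6), HG = (4, 8, -12); a normal to α is HJ × HG = (-96, 48, 0).
Using H: α has equation -96x + 48y = -336.
Foot = T − λn with λ = (n·T − d)/|n|² = (-816 − (-336))/11520 = -1/24.
Foot = (5, -7, 2) − (-1/24)·(-96, 48, 0) = (1, -5, 2).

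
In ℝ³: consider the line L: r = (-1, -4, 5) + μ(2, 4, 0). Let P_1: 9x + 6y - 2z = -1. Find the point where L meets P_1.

(1, 0, 5)

Substitute r = (-1, -4, 5) + t(2, 4, 0) into the plane: -43 + 42t = -1, so t = 1.
Intersection: (-1, -4, 5) + 1·(2, 4, 0) = (1, 0, 5).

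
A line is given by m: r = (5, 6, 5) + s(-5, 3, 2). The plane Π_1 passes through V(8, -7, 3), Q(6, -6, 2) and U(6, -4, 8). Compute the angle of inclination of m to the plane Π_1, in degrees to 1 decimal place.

VQ = (-2, 1, -1), VU = (-2, 3, 5); a normal to Π_1 is VQ × VU = (8, 12, -4).
Using V: Π_1 has equation 8x + 12y - 4z = -32.
sin θ = |n·v| / (|n||v|) = |-12| / (√224 · √38) = 0.13007.
θ ≈ 7.5°.

7.5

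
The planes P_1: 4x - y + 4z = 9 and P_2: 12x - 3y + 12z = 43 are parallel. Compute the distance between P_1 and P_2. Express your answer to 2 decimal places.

0.93

Rescale P_2 by 1/3: 4x - y + 4z = 43/3. Then distance = |9 − (43/3)| / √33 ≈ 0.93.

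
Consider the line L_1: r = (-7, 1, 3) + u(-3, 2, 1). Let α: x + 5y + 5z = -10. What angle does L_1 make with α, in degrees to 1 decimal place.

26.7

sin θ = |n·v| / (|n||v|) = |12| / (√51 · √14) = 0.44909.
θ ≈ 26.7°.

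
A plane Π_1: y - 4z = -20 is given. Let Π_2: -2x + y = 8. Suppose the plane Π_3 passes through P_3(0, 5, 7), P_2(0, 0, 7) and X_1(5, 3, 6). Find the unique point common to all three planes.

P_3P_2 = (0, -5, 0), P_3X_1 = (5, -2, -1); a normal to Π_3 is P_3P_2 × P_3X_1 = (5, 0, 25).
Using P_3: Π_3 has equation 5x + 25z = 175.
Solving the 3×3 linear system y - 4z = -20, -2x + y = 8, 5x + 25z = 175 (e.g. by elimination or Cramer's rule, determinant = 70) gives (0, 8, 7).

(0, 8, 7)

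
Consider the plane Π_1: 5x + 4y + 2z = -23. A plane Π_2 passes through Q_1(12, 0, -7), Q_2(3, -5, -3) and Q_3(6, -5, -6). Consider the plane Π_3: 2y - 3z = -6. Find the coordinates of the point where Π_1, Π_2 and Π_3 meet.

Q_1Q_2 = (-9, -5, 4), Q_1Q_3 = (-6, -5, 1); a normal to Π_2 is Q_1Q_2 × Q_1Q_3 = (15, -15, 15).
Using Q_1: Π_2 has equation 15x - 15y + 15z = 75.
Solving the 3×3 linear system 5x + 4y + 2z = -23, 15x - 15y + 15z = 75, 2y - 3z = -6 (e.g. by elimination or Cramer's rule, determinant = 315) gives (1, -6, -2).

(1, -6, -2)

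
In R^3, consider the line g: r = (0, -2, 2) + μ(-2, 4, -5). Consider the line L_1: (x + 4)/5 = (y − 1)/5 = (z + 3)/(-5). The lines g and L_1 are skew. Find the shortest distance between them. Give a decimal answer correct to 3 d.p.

0.539

L_1 has direction (5, 5, -5) through (-4, 1, -3).
Common perpendicular direction n = (-2, 4, -5) × (5, 5, -5) = (5, -35, -30).
With w = (-4, 1, -3) − (0, -2, 2) = (-4, 3, -5), w · n = 25.
Distance = |w · n| / |n| = |25| / √2150 ≈ 0.539.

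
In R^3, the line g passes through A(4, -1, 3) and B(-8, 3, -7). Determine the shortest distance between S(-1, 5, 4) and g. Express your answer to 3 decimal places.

6.398

A direction vector for g is B − A = (-12, 4, -10).
Taking (4, -1, 3) on g with direction v = (-12, 4, -10): w = S − (4, -1, 3) = (-5, 6, 1), and w × v = (-64, -62, 52).
Distance = |w × v| / |v| = √10644 / √260 ≈ 6.398.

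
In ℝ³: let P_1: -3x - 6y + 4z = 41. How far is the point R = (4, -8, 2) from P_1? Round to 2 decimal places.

0.38

n·R − d = (-3)·(4) + (-6)·(-8) + (4)·(2) − 41 = 3; |n| = √61.
Distance = |3| / √61 = 3/√61 ≈ 0.38.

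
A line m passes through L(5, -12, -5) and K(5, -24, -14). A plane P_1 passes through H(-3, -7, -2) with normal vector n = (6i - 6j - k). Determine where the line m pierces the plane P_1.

A direction vector for m is K − L = (0, -12, -9).
P_1: n·r = n·H gives 6x - 6y - z = 26.
Substitute r = (5, -12, -5) + t(0, -12, -9) into the plane: 107 + 81t = 26, so t = -1.
Intersection: (5, -12, -5) + (-1)·(0, -12, -9) = (5, 0, 4).

(5, 0, 4)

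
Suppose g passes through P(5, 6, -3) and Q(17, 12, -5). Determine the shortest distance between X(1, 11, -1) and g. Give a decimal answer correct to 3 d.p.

A direction vector for g is Q − P = (12, 6, -2).
Taking (5, 6, -3) on g with direction v = (12, 6, -2): w = X − (5, 6, -3) = (-4, 5, 2), and w × v = (-22, 16, -84).
Distance = |w × v| / |v| = √7796 / √184 ≈ 6.509.

6.509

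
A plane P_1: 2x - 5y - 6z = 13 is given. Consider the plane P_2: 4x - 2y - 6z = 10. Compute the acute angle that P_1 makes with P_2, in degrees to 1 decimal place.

26.5

cos θ = |n₁·n₂| / (|n₁||n₂|) = |54| / (√65 · √56).
θ = arccos(0.89504) ≈ 26.5°.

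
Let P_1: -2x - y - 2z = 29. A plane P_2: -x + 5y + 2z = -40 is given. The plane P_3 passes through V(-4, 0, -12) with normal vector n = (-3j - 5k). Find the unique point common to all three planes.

P_3: n·r = n·V gives -3y - 5z = 60.
Solving the 3×3 linear system -2x - y - 2z = 29, -x + 5y + 2z = -40, -3y - 5z = 60 (e.g. by elimination or Cramer's rule, determinant = 37) gives (-3, -5, -9).

(-3, -5, -9)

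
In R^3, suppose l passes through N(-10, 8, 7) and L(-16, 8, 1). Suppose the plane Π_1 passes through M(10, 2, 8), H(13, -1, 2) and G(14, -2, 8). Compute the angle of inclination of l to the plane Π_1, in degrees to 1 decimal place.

30.0

A direction vector for l is L − N = (-6, 0, -6).
MH = (3, -3, -6), MG = (4, -4, 0); a normal to Π_1 is MH × MG = (-24, -24, 0).
Using M: Π_1 has equation -24x - 24y = -288.
sin θ = |n·v| / (|n||v|) = |144| / (√1152 · √72) = 0.50000.
θ ≈ 30.0°.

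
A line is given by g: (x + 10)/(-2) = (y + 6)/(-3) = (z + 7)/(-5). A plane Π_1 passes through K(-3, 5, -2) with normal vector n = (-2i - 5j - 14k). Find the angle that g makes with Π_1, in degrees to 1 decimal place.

74.3

g has direction (-2, -3, -5) through (-10, -6, -7).
Π_1: n·r = n·K gives -2x - 5y - 14z = 9.
sin θ = |n·v| / (|n||v|) = |89| / (√225 · √38) = 0.96251.
θ ≈ 74.3°.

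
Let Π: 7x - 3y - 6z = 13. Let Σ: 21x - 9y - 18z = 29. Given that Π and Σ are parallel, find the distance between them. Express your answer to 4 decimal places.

0.3438

Rescale Σ by 1/3: 7x - 3y - 6z = 29/3. Then distance = |13 − (29/3)| / √94 ≈ 0.3438.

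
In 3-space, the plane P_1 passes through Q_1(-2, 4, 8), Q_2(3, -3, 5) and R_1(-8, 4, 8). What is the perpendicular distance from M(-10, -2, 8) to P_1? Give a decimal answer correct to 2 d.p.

Q_1Q_2 = (5, -7, -3), Q_1R_1 = (-6, 0, 0); a normal to P_1 is Q_1Q_2 × Q_1R_1 = (0, 18, -42).
Using Q_1: P_1 has equation 18y - 42z = -264.
n·M − d = (0)·(-10) + (18)·(-2) + (-42)·(8) − (-264) = -108; |n| = √2088.
Distance = |-108| / √2088 = 108/√2088 ≈ 2.36.

2.36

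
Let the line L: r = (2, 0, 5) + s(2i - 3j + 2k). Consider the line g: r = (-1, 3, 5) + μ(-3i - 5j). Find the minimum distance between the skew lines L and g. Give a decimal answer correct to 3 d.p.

Common perpendicular direction n = (2, -3, 2) × (-3, -5, 0) = (10, -6, -19).
With w = (-1, 3, 5) − (2, 0, 5) = (-3, 3, 0), w · n = -48.
Distance = |w · n| / |n| = |-48| / √497 ≈ 2.153.

2.153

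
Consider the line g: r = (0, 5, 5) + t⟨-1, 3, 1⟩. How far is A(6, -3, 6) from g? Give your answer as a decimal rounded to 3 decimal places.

4.954

Taking (0, 5, 5) on g with direction v = (-1, 3, 1): w = A − (0, 5, 5) = (6, -8, 1), and w × v = (-11, -7, 10).
Distance = |w × v| / |v| = √270 / √11 ≈ 4.954.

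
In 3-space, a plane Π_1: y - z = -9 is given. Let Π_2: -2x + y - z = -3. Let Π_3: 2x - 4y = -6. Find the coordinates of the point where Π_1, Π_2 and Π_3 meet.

Solving the 3×3 linear system y - z = -9, -2x + y - z = -3, 2x - 4y = -6 (e.g. by elimination or Cramer's rule, determinant = -8) gives (-3, 0, 9).

(-3, 0, 9)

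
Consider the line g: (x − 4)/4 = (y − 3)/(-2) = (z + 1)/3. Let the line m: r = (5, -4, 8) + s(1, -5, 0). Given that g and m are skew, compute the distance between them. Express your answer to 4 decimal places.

g has direction (4, -2, 3) through (4, 3, -1).
Common perpendicular direction n = (4, -2, 3) × (1, -5, 0) = (15, 3, -18).
With w = (5, -4, 8) − (4, 3, -1) = (1, -7, 9), w · n = -168.
Distance = |w · n| / |n| = |-168| / √558 ≈ 7.1120.

7.1120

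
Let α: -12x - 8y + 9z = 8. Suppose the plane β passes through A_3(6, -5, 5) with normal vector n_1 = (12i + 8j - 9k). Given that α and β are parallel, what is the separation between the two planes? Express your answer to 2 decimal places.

β: n_1·r = n_1·A_3 gives 12x + 8y - 9z = -13.
Rescale β by 1/(-1): -12x - 8y + 9z = 13. Then distance = |8 − 13| / √289 ≈ 0.29.

0.29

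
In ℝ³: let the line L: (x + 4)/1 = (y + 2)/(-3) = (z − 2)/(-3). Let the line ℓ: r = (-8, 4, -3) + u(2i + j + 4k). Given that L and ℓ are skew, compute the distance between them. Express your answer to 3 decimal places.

3.890

L has direction (1, -3, -3) through (-4, -2, 2).
Common perpendicular direction n = (1, -3, -3) × (2, 1, 4) = (-9, -10, 7).
With w = (-8, 4, -3) − (-4, -2, 2) = (-4, 6, -5), w · n = -59.
Distance = |w · n| / |n| = |-59| / √230 ≈ 3.890.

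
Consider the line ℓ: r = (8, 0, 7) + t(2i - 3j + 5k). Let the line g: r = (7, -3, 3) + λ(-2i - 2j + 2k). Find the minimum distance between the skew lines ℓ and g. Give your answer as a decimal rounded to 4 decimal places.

Common perpendicular direction n = (2, -3, 5) × (-2, -2, 2) = (4, -14, -10).
With w = (7, -3, 3) − (8, 0, 7) = (-1, -3, -4), w · n = 78.
Distance = |w · n| / |n| = |78| / √312 ≈ 4.4159.

4.4159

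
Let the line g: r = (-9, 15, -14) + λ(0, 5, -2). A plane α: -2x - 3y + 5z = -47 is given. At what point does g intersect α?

(-9, 5, -10)

Substitute r = (-9, 15, -14) + t(0, 5, -2) into the plane: -97 + (-25)t = -47, so t = -2.
Intersection: (-9, 15, -14) + (-2)·(0, 5, -2) = (-9, 5, -10).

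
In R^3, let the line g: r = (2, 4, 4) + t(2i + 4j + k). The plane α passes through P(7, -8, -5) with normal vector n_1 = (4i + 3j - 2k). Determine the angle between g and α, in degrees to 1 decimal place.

46.8

α: n_1·r = n_1·P gives 4x + 3y - 2z = 14.
sin θ = |n·v| / (|n||v|) = |18| / (√29 · √21) = 0.72940.
θ ≈ 46.8°.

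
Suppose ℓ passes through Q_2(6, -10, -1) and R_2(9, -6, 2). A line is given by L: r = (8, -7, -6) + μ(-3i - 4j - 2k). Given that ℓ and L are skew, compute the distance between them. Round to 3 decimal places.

0.200

A direction vector for ℓ is R_2 − Q_2 = (3, 4, 3).
Common perpendicular direction n = (3, 4, 3) × (-3, -4, -2) = (4, -3, 0).
With w = (8, -7, -6) − (6, -10, -1) = (2, 3, -5), w · n = -1.
Distance = |w · n| / |n| = |-1| / √25 ≈ 0.200.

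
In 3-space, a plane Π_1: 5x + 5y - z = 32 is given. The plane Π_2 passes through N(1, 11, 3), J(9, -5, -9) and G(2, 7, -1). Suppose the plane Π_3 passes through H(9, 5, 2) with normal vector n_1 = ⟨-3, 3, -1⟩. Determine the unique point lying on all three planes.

NJ = (8, -16, -12), NG = (1, -4, -4); a normal to Π_2 is NJ × NG = (16, 20, -16).
Using N: Π_2 has equation 16x + 20y - 16z = 188.
Π_3: n_1·r = n_1·H gives -3x + 3y - z = -14.
Solving the 3×3 linear system 5x + 5y - z = 32, 16x + 20y - 16z = 188, -3x + 3y - z = -14 (e.g. by elimination or Cramer's rule, determinant = 352) gives (6, -1, -7).

(6, -1, -7)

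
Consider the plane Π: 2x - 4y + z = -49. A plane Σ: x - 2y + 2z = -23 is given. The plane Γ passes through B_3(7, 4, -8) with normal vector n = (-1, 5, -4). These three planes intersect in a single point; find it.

Γ: n·r = n·B_3 gives -x + 5y - 4z = 45.
Solving the 3×3 linear system 2x - 4y + z = -49, x - 2y + 2z = -23, -x + 5y - 4z = 45 (e.g. by elimination or Cramer's rule, determinant = -9) gives (-9, 8, 1).

(-9, 8, 1)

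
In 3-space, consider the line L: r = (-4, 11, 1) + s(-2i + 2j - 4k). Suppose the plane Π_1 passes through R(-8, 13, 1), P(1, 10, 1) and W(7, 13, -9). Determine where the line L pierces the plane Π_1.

RP = (9, -3, 0), RW = (15, 0, -10); a normal to Π_1 is RP × RW = (30, 90, 45).
Using R: Π_1 has equation 30x + 90y + 45z = 975.
Substitute r = (-4, 11, 1) + t(-2, 2, -4) into the plane: 915 + (-60)t = 975, so t = -1.
Intersection: (-4, 11, 1) + (-1)·(-2, 2, -4) = (-2, 9, 5).

(-2, 9, 5)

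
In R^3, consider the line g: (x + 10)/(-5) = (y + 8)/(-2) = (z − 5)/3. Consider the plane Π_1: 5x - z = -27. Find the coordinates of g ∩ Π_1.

(-5, -6, 2)

g has direction (-5, -2, 3) through (-10, -8, 5).
Substitute r = (-10, -8, 5) + t(-5, -2, 3) into the plane: -55 + (-28)t = -27, so t = -1.
Intersection: (-10, -8, 5) + (-1)·(-5, -2, 3) = (-5, -6, 2).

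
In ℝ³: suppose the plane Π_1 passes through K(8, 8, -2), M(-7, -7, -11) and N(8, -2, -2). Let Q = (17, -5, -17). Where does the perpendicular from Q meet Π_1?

(8, -5, -2)

KM = (-15, -15, -9), KN = (0, -10, 0); a normal to Π_1 is KM × KN = (-90, 0, 150).
Using K: Π_1 has equation -90x + 150z = -1020.
Foot = Q − λn with λ = (n·Q − d)/|n|² = (-4080 − (-1020))/30600 = -1/10.
Foot = (17, -5, -17) − (-1/10)·(-90, 0, 150) = (8, -5, -2).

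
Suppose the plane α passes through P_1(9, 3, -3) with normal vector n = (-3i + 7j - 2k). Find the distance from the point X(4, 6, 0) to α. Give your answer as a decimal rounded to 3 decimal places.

α: n·r = n·P_1 gives -3x + 7y - 2z = 0.
n·X − d = (-3)·(4) + (7)·(6) + (-2)·(0) − 0 = 30; |n| = √62.
Distance = |30| / √62 = 30/√62 ≈ 3.810.

3.810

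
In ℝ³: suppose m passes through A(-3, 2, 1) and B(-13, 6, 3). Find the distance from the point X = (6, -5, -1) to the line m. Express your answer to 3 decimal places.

3.157

A direction vector for m is B − A = (-10, 4, 2).
Taking (-3, 2, 1) on m with direction v = (-10, 4, 2): w = X − (-3, 2, 1) = (9, -7, -2), and w × v = (-6, 2, -34).
Distance = |w × v| / |v| = √1196 / √120 ≈ 3.157.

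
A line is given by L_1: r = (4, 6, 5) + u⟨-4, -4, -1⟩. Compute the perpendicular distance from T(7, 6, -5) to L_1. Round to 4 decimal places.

Taking (4, 6, 5) on L_1 with direction v = (-4, -4, -1): w = T − (4, 6, 5) = (3, 0, -10), and w × v = (-40, 43, -12).
Distance = |w × v| / |v| = √3593 / √33 ≈ 10.4345.

10.4345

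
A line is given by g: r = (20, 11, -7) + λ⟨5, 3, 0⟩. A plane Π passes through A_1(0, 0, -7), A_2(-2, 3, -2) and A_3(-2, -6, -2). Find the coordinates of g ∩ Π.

(0, -1, -7)

A_1A_2 = (-2, 3, 5), A_1A_3 = (-2, -6, 5); a normal to Π is A_1A_2 × A_1A_3 = (45, 0, 18).
Using A_1: Π has equation 45x + 18z = -126.
Substitute r = (20, 11, -7) + t(5, 3, 0) into the plane: 774 + 225t = -126, so t = -4.
Intersection: (20, 11, -7) + (-4)·(5, 3, 0) = (0, -1, -7).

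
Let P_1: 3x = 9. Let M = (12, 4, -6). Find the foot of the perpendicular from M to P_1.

(3, 4, -6)

Foot = M − λn with λ = (n·M − d)/|n|² = (36 − 9)/9 = 3.
Foot = (12, 4, -6) − 3·(3, 0, 0) = (3, 4, -6).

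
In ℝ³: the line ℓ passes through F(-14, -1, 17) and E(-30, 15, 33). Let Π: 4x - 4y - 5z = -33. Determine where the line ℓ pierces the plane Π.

A direction vector for ℓ is E − F = (-16, 16, 16).
Substitute r = (-14, -1, 17) + t(-16, 16, 16) into the plane: -137 + (-208)t = -33, so t = -1/2.
Intersection: (-14, -1, 17) + (-1/2)·(-16, 16, 16) = (-6, -9, 9).

(-6, -9, 9)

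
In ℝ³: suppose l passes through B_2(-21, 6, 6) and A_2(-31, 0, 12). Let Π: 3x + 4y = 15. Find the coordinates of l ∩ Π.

A direction vector for l is A_2 − B_2 = (-10, -6, 6).
Substitute r = (-21, 6, 6) + t(-10, -6, 6) into the plane: -39 + (-54)t = 15, so t = -1.
Intersection: (-21, 6, 6) + (-1)·(-10, -6, 6) = (-11, 12, 0).

(-11, 12, 0)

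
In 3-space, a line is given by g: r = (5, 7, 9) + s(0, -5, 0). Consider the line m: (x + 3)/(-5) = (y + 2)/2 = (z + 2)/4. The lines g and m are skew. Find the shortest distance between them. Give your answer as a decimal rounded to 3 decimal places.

m has direction (-5, 2, 4) through (-3, -2, -2).
Common perpendicular direction n = (0, -5, 0) × (-5, 2, 4) = (-20, 0, -25).
With w = (-3, -2, -2) − (5, 7, 9) = (-8, -9, -11), w · n = 435.
Distance = |w · n| / |n| = |435| / √1025 ≈ 13.587.

13.587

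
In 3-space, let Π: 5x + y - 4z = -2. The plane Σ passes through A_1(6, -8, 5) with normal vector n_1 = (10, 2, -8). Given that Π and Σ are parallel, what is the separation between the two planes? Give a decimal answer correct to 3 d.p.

0.617

Σ: n_1·r = n_1·A_1 gives 10x + 2y - 8z = 4.
Rescale Σ by 1/2: 5x + y - 4z = 2. Then distance = |-2 − 2| / √42 ≈ 0.617.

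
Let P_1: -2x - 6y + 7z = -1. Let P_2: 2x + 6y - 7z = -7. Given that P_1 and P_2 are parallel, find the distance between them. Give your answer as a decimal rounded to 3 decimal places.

Rescale P_2 by 1/(-1): -2x - 6y + 7z = 7. Then distance = |-1 − 7| / √89 ≈ 0.848.

0.848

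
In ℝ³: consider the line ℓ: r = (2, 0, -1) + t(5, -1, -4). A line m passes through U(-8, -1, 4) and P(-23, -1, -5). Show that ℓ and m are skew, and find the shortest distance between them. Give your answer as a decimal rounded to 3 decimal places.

A direction vector for m is P − U = (-15, 0, -9).
Common perpendicular direction n = (5, -1, -4) × (-15, 0, -9) = (9, 105, -15).
With w = (-8, -1, 4) − (2, 0, -1) = (-10, -1, 5), w · n = -270.
Since n ≠ 0 the lines are not parallel, and w · n = -270 ≠ 0 so they do not intersect; hence they are skew.
Distance = |w · n| / |n| = |-270| / √11331 ≈ 2.536.

2.536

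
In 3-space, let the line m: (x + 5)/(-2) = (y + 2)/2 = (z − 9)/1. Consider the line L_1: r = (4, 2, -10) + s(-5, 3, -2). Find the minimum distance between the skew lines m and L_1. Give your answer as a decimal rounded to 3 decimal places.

14.483

m has direction (-2, 2, 1) through (-5, -2, 9).
Common perpendicular direction n = (-2, 2, 1) × (-5, 3, -2) = (-7, -9, 4).
With w = (4, 2, -10) − (-5, -2, 9) = (9, 4, -19), w · n = -175.
Distance = |w · n| / |n| = |-175| / √146 ≈ 14.483.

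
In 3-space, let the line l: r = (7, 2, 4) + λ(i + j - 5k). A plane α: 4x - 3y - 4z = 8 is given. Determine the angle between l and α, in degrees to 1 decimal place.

39.1

sin θ = |n·v| / (|n||v|) = |21| / (√41 · √27) = 0.63117.
θ ≈ 39.1°.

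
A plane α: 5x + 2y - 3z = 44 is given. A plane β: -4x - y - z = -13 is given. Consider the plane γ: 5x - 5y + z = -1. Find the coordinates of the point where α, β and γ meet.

Solving the 3×3 linear system 5x + 2y - 3z = 44, -4x - y - z = -13, 5x - 5y + z = -1 (e.g. by elimination or Cramer's rule, determinant = -107) gives (4, 3, -6).

(4, 3, -6)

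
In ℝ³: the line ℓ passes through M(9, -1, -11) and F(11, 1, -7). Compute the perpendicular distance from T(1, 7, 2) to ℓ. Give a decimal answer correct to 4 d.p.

A direction vector for ℓ is F − M = (2, 2, 4).
Taking (9, -1, -11) on ℓ with direction v = (2, 2, 4): w = T − (9, -1, -11) = (-8, 8, 13), and w × v = (6, 58, -32).
Distance = |w × v| / |v| = √4424 / √24 ≈ 13.5769.

13.5769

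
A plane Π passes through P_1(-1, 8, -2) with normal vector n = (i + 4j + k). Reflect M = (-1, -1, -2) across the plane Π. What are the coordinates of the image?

Π: n·r = n·P_1 gives x + 4y + z = 29.
λ = (n·M − d)/|n|² = (-7 − 29)/18 = -2.
Reflection = M − 2λn = (-1, -1, -2) − (-4)·(1, 4, 1) = (3, 15, 2).

(3, 15, 2)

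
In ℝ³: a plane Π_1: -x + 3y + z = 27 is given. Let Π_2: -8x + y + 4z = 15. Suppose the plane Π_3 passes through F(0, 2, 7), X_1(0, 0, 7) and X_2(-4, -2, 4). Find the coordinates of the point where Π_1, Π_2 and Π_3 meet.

(4, 7, 10)

FX_1 = (0, -2, 0), FX_2 = (-4, -4, -3); a normal to Π_3 is FX_1 × FX_2 = (6, 0, -8).
Using F: Π_3 has equation 6x - 8z = -56.
Solving the 3×3 linear system -x + 3y + z = 27, -8x + y + 4z = 15, 6x - 8z = -56 (e.g. by elimination or Cramer's rule, determinant = -118) gives (4, 7, 10).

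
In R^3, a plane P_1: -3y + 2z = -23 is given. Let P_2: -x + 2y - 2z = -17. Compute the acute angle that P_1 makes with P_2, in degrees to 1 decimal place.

22.4

cos θ = |n₁·n₂| / (|n₁||n₂|) = |-10| / (√13 · √9).
θ = arccos(0.92450) ≈ 22.4°.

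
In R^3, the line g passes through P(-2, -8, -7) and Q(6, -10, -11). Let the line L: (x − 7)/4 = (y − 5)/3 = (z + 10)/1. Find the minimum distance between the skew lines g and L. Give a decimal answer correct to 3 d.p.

7.713

A direction vector for g is Q − P = (8, -2, -4).
L has direction (4, 3, 1) through (7, 5, -10).
Common perpendicular direction n = (8, -2, -4) × (4, 3, 1) = (10, -24, 32).
With w = (7, 5, -10) − (-2, -8, -7) = (9, 13, -3), w · n = -318.
Distance = |w · n| / |n| = |-318| / √1700 ≈ 7.713.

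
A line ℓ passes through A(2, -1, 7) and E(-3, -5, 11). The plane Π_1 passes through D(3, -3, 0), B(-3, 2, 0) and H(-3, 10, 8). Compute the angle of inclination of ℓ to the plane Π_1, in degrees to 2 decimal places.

A direction vector for ℓ is E − A = (-5, -4, 4).
DB = (-6, 5, 0), DH = (-6, 13, 8); a normal to Π_1 is DB × DH = (40, 48, -48).
Using D: Π_1 has equation 40x + 48y - 48z = -24.
sin θ = |n·v| / (|n||v|) = |-584| / (√6208 · √57) = 0.98175.
θ ≈ 79.04°.

79.04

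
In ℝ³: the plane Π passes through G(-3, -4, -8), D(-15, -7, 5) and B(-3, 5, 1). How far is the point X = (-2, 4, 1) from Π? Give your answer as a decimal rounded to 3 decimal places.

1.200

GD = (-12, -3, 13), GB = (0, 9, 9); a normal to Π is GD × GB = (-144, 108, -108).
Using G: Π has equation -144x + 108y - 108z = 864.
n·X − d = (-144)·(-2) + (108)·(4) + (-108)·(1) − 864 = -252; |n| = √44064.
Distance = |-252| / √44064 = 252/√44064 ≈ 1.200.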